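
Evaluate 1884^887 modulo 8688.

3408

By square-and-multiply:
887 in binary is 1101110111, i.e. 887 = 512 + 256 + 64 + 32 + 16 + 4 + 2 + 1.
1884^1 ≡ 1884 (mod 8688)
1884^2 ≡ 1884^2 = 3549456 ≡ 4752 (mod 8688)
1884^4 ≡ 4752^2 = 22581504 ≡ 1392 (mod 8688)
1884^8 ≡ 1392^2 = 1937664 ≡ 240 (mod 8688)
1884^16 ≡ 240^2 = 57600 ≡ 5472 (mod 8688)
1884^32 ≡ 5472^2 = 29942784 ≡ 3936 (mod 8688)
1884^64 ≡ 3936^2 = 15492096 ≡ 1392 (mod 8688)
1884^128 ≡ 1392^2 = 1937664 ≡ 240 (mod 8688)
1884^256 ≡ 240^2 = 57600 ≡ 5472 (mod 8688)
1884^512 ≡ 5472^2 = 29942784 ≡ 3936 (mod 8688)
1884^887 = 1884^512 · 1884^256 · 1884^64 · 1884^32 · 1884^16 · 1884^4 · 1884^2 · 1884^1 ≡ 3936 · 5472 · 1392 · 3936 · 5472 · 1392 · 4752 · 1884 (mod 8688).
Accumulate the product:
3936 · 5472 = 21537792 ≡ 240
240 · 1392 = 334080 ≡ 3936
3936 · 3936 = 15492096 ≡ 1392
1392 · 5472 = 7617024 ≡ 6336
6336 · 1392 = 8819712 ≡ 1392
1392 · 4752 = 6614784 ≡ 3216
3216 · 1884 = 6058944 ≡ 3408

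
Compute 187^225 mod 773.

225 in binary is 11100001, i.e. 225 = 128 + 64 + 32 + 1.
187^1 ≡ 187 (mod 773)
187^2 ≡ 187^2 = 34969 ≡ 184 (mod 773)
187^4 ≡ 184^2 = 33856 ≡ 617 (mod 773)
187^8 ≡ 617^2 = 380689 ≡ 373 (mod 773)
187^16 ≡ 373^2 = 139129 ≡ 762 (mod 773)
187^32 ≡ 762^2 = 580644 ≡ 121 (mod 773)
187^64 ≡ 121^2 = 14641 ≡ 727 (mod 773)
187^128 ≡ 727^2 = 528529 ≡ 570 (mod 773)
187^225 = 187^128 * 187^64 * 187^32 * 187^1 ≡ 570 * 727 * 121 * 187 (mod 773).
Accumulate the product:
570 * 727 = 414390 ≡ 62
62 * 121 = 7502 ≡ 545
545 * 187 = 101915 ≡ 652

652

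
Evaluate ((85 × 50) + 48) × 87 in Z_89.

37

85 × 50 = 4250 ≡ 67 (mod 89)
67 + 48 = 115 ≡ 26 (mod 89)
26 × 87 = 2262 ≡ 37 (mod 89)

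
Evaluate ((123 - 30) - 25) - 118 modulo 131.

81

123 - 30 = 93
93 - 25 = 68
68 - 118 = -50 ≡ 81 (mod 131)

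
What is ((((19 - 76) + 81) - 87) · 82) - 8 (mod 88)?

18

19 - 76 = -57 ≡ 31 (mod 88)
31 + 81 = 112 ≡ 24 (mod 88)
24 - 87 = -63 ≡ 25 (mod 88)
25 · 82 = 2050 ≡ 26 (mod 88)
26 - 8 = 18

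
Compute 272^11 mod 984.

176

Using repeated squaring:
272^1 ≡ 272 (mod 984)
272^2 ≡ 272^2 = 73984 ≡ 184 (mod 984)
272^4 ≡ 184^2 = 33856 ≡ 400 (mod 984)
272^8 ≡ 400^2 = 160000 ≡ 592 (mod 984)
272^11 = 272^8 * 272^2 * 272^1 ≡ 592 * 184 * 272 (mod 984).
Accumulate the product:
592 * 184 = 108928 ≡ 688
688 * 272 = 187136 ≡ 176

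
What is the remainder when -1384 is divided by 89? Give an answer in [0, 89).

40

-1384 = -16×89 + 40, so -1384 ≡ 40 (mod 89).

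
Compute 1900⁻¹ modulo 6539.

By the extended Euclidean algorithm:
6539 = 3*1900 + 839
1900 = 2*839 + 222
839 = 3*222 + 173
222 = 1*173 + 49
173 = 3*49 + 26
49 = 1*26 + 23
26 = 1*23 + 3
23 = 7*3 + 2
3 = 1*2 + 1
2 = 2*1 + 0
gcd(1900, 6539) = 1, so the inverse exists.
Bézout: 1 = 659*6539 − 2268*1900.
So 1900⁻¹ ≡ −2268 ≡ 4271 (mod 6539).

4271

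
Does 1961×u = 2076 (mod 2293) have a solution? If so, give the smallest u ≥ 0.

49

gcd(1961, 2293) = 1, so a unique solution mod 2293 exists.
1961⁻¹ ≡ 1775 (mod 2293).
u ≡ 1775×2076 ≡ 49 (mod 2293).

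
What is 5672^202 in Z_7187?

3208

Compute successive squares:
202 in binary is 11001010, i.e. 202 = 128 + 64 + 8 + 2.
5672^1 ≡ 5672 (mod 7187)
5672^2 ≡ 5672^2 = 32171584 ≡ 2572 (mod 7187)
5672^4 ≡ 2572^2 = 6615184 ≡ 3144 (mod 7187)
5672^8 ≡ 3144^2 = 9884736 ≡ 2611 (mod 7187)
5672^16 ≡ 2611^2 = 6817321 ≡ 4045 (mod 7187)
5672^32 ≡ 4045^2 = 16362025 ≡ 4413 (mod 7187)
5672^64 ≡ 4413^2 = 19474569 ≡ 4986 (mod 7187)
5672^128 ≡ 4986^2 = 24860196 ≡ 363 (mod 7187)
5672^202 = 5672^128 × 5672^64 × 5672^8 × 5672^2 ≡ 363 × 4986 × 2611 × 2572 (mod 7187).
Accumulate the product:
363 × 4986 = 1809918 ≡ 5981
5981 × 2611 = 15616391 ≡ 6227
6227 × 2572 = 16015844 ≡ 3208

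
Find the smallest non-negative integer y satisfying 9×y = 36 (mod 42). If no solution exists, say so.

4

gcd(9, 42) = 3, and 3 | 36, so solutions exist.
Divide through by 3: 3×y ≡ 12 (mod 14).
3⁻¹ ≡ 5 (mod 14).
y ≡ 5×12 ≡ 4 (mod 14).
The smallest non-negative solution is y = 4.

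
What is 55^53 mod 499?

381

By square-and-multiply:
53 in binary is 110101, i.e. 53 = 32 + 16 + 4 + 1.
55^1 ≡ 55 (mod 499)
55^2 ≡ 55^2 = 3025 ≡ 31 (mod 499)
55^4 ≡ 31^2 = 961 ≡ 462 (mod 499)
55^8 ≡ 462^2 = 213444 ≡ 371 (mod 499)
55^16 ≡ 371^2 = 137641 ≡ 416 (mod 499)
55^32 ≡ 416^2 = 173056 ≡ 402 (mod 499)
55^53 = 55^32 * 55^16 * 55^4 * 55^1 ≡ 402 * 416 * 462 * 55 (mod 499).
Accumulate the product:
402 * 416 = 167232 ≡ 67
67 * 462 = 30954 ≡ 16
16 * 55 = 880 ≡ 381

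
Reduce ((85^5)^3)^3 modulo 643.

214

(85)^5 ≡ 118 (mod 643)
(118)^3 ≡ 167 (mod 643)
(167)^3 ≡ 214 (mod 643)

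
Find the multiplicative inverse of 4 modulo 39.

10

Apply the Euclidean algorithm and back-substitute:
39 = 9*4 + 3
4 = 1*3 + 1
3 = 3*1 + 0
gcd(4, 39) = 1, so the inverse exists.
Back-substitute for 1:
1 = 1*4 − 1*3
  = −1*39 + 10*4
So 4⁻¹ ≡ 10 (mod 39).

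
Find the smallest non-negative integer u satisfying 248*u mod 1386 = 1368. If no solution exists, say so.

162

gcd(248, 1386) = 2, and 2 | 1368, so solutions exist.
Divide through by 2: 124*u ≡ 684 (mod 693).
124⁻¹ ≡ 598 (mod 693).
u ≡ 598*684 ≡ 162 (mod 693).
The smallest non-negative solution is u = 162.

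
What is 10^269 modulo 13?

Compute successive squares:
269 in binary is 100001101, i.e. 269 = 256 + 8 + 4 + 1.
10^1 ≡ 10 (mod 13)
10^2 ≡ 10^2 = 100 ≡ 9 (mod 13)
10^4 ≡ 9^2 = 81 ≡ 3 (mod 13)
10^8 ≡ 3^2 = 9 (mod 13)
10^16 ≡ 9^2 = 81 ≡ 3 (mod 13)
10^32 ≡ 3^2 = 9 (mod 13)
10^64 ≡ 9^2 = 81 ≡ 3 (mod 13)
10^128 ≡ 3^2 = 9 (mod 13)
10^256 ≡ 9^2 = 81 ≡ 3 (mod 13)
10^269 = 10^256 * 10^8 * 10^4 * 10^1 ≡ 3 * 9 * 3 * 10 (mod 13).
Accumulate the product:
3 * 9 = 27 ≡ 1
1 * 3 = 3
3 * 10 = 30 ≡ 4

4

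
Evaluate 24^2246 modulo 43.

Compute successive squares:
24^1 ≡ 24 (mod 43)
24^2 ≡ 24^2 = 576 ≡ 17 (mod 43)
24^4 ≡ 17^2 = 289 ≡ 31 (mod 43)
24^8 ≡ 31^2 = 961 ≡ 15 (mod 43)
24^16 ≡ 15^2 = 225 ≡ 10 (mod 43)
24^32 ≡ 10^2 = 100 ≡ 14 (mod 43)
24^64 ≡ 14^2 = 196 ≡ 24 (mod 43)
24^128 ≡ 24^2 = 576 ≡ 17 (mod 43)
24^256 ≡ 17^2 = 289 ≡ 31 (mod 43)
24^512 ≡ 31^2 = 961 ≡ 15 (mod 43)
24^1024 ≡ 15^2 = 225 ≡ 10 (mod 43)
24^2048 ≡ 10^2 = 100 ≡ 14 (mod 43)
24^2246 = 24^2048 × 24^128 × 24^64 × 24^4 × 24^2 ≡ 14 × 17 × 24 × 31 × 17 (mod 43).
Accumulate the product:
14 × 17 = 238 ≡ 23
23 × 24 = 552 ≡ 36
36 × 31 = 1116 ≡ 41
41 × 17 = 697 ≡ 9

9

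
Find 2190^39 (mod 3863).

By square-and-multiply:
39 in binary is 100111, i.e. 39 = 32 + 4 + 2 + 1.
2190^1 ≡ 2190 (mod 3863)
2190^2 ≡ 2190^2 = 4796100 ≡ 2117 (mod 3863)
2190^4 ≡ 2117^2 = 4481689 ≡ 609 (mod 3863)
2190^8 ≡ 609^2 = 370881 ≡ 33 (mod 3863)
2190^16 ≡ 33^2 = 1089 (mod 3863)
2190^32 ≡ 1089^2 = 1185921 ≡ 3843 (mod 3863)
2190^39 = 2190^32 × 2190^4 × 2190^2 × 2190^1 ≡ 3843 × 609 × 2117 × 2190 (mod 3863).
Accumulate the product:
3843 × 609 = 2340387 ≡ 3272
3272 × 2117 = 6926824 ≡ 465
465 × 2190 = 1018350 ≡ 2381

2381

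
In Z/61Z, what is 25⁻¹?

61 = 2*25 + 11
25 = 2*11 + 3
11 = 3*3 + 2
3 = 1*2 + 1
2 = 2*1 + 0
gcd(25, 61) = 1, so the inverse exists.
Back-substitute for 1:
1 = 1*3 − 1*2
  = −1*11 + 4*3
  = 4*25 − 9*11
  = −9*61 + 22*25
So 25⁻¹ ≡ 22 (mod 61).

22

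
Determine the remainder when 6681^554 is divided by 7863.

554 in binary is 1000101010, i.e. 554 = 512 + 32 + 8 + 2.
6681^1 ≡ 6681 (mod 7863)
6681^2 ≡ 6681^2 = 44635761 ≡ 5373 (mod 7863)
6681^4 ≡ 5373^2 = 28869129 ≡ 4056 (mod 7863)
6681^8 ≡ 4056^2 = 16451136 ≡ 1740 (mod 7863)
6681^16 ≡ 1740^2 = 3027600 ≡ 345 (mod 7863)
6681^32 ≡ 345^2 = 119025 ≡ 1080 (mod 7863)
6681^64 ≡ 1080^2 = 1166400 ≡ 2676 (mod 7863)
6681^128 ≡ 2676^2 = 7160976 ≡ 5646 (mod 7863)
6681^256 ≡ 5646^2 = 31877316 ≡ 714 (mod 7863)
6681^512 ≡ 714^2 = 509796 ≡ 6564 (mod 7863)
6681^554 = 6681^512 * 6681^32 * 6681^8 * 6681^2 ≡ 6564 * 1080 * 1740 * 5373 (mod 7863).
Accumulate the product:
6564 * 1080 = 7089120 ≡ 4557
4557 * 1740 = 7929180 ≡ 3276
3276 * 5373 = 17601948 ≡ 4554

4554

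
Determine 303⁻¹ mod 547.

Run the extended Euclidean algorithm:
547 = 1*303 + 244
303 = 1*244 + 59
244 = 4*59 + 8
59 = 7*8 + 3
8 = 2*3 + 2
3 = 1*2 + 1
2 = 2*1 + 0
gcd(303, 547) = 1, so the inverse exists.
Back-substitute for 1:
1 = 1*3 − 1*2
  = −1*8 + 3*3
  = 3*59 − 22*8
  = −22*244 + 91*59
  = 91*303 − 113*244
  = −113*547 + 204*303
So 303⁻¹ ≡ 204 (mod 547).

204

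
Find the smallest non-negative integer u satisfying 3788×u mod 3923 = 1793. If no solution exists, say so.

gcd(3788, 3923) = 1, so a unique solution mod 3923 exists.
3788⁻¹ ≡ 494 (mod 3923).
u ≡ 494×1793 ≡ 3067 (mod 3923).

3067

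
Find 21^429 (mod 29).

14

Compute successive squares:
21^1 ≡ 21 (mod 29)
21^2 ≡ 21^2 = 441 ≡ 6 (mod 29)
21^4 ≡ 6^2 = 36 ≡ 7 (mod 29)
21^8 ≡ 7^2 = 49 ≡ 20 (mod 29)
21^16 ≡ 20^2 = 400 ≡ 23 (mod 29)
21^32 ≡ 23^2 = 529 ≡ 7 (mod 29)
21^64 ≡ 7^2 = 49 ≡ 20 (mod 29)
21^128 ≡ 20^2 = 400 ≡ 23 (mod 29)
21^256 ≡ 23^2 = 529 ≡ 7 (mod 29)
21^429 = 21^256 * 21^128 * 21^32 * 21^8 * 21^4 * 21^1 ≡ 7 * 23 * 7 * 20 * 7 * 21 (mod 29).
Accumulate the product:
7 * 23 = 161 ≡ 16
16 * 7 = 112 ≡ 25
25 * 20 = 500 ≡ 7
7 * 7 = 49 ≡ 20
20 * 21 = 420 ≡ 14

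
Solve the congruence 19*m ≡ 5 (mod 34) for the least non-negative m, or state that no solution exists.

gcd(19, 34) = 1, so a unique solution mod 34 exists.
19⁻¹ ≡ 9 (mod 34).
m ≡ 9*5 ≡ 11 (mod 34).

11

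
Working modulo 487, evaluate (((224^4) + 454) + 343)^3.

43

(224)^4 ≡ 225 (mod 487)
225 + 454 = 679 ≡ 192 (mod 487)
192 + 343 = 535 ≡ 48 (mod 487)
(48)^3 ≡ 43 (mod 487)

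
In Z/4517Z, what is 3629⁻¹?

880

4517 = 1·3629 + 888
3629 = 4·888 + 77
888 = 11·77 + 41
77 = 1·41 + 36
41 = 1·36 + 5
36 = 7·5 + 1
5 = 5·1 + 0
gcd(3629, 4517) = 1, so the inverse exists.
Back-substitute for 1:
1 = 1·36 − 7·5
  = −7·41 + 8·36
  = 8·77 − 15·41
  = −15·888 + 173·77
  = 173·3629 − 707·888
  = −707·4517 + 880·3629
So 3629⁻¹ ≡ 880 (mod 4517).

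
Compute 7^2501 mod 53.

Using repeated squaring:
2501 in binary is 100111000101, i.e. 2501 = 2048 + 256 + 128 + 64 + 4 + 1.
7^1 ≡ 7 (mod 53)
7^2 ≡ 7^2 = 49 (mod 53)
7^4 ≡ 49^2 = 2401 ≡ 16 (mod 53)
7^8 ≡ 16^2 = 256 ≡ 44 (mod 53)
7^16 ≡ 44^2 = 1936 ≡ 28 (mod 53)
7^32 ≡ 28^2 = 784 ≡ 42 (mod 53)
7^64 ≡ 42^2 = 1764 ≡ 15 (mod 53)
7^128 ≡ 15^2 = 225 ≡ 13 (mod 53)
7^256 ≡ 13^2 = 169 ≡ 10 (mod 53)
7^512 ≡ 10^2 = 100 ≡ 47 (mod 53)
7^1024 ≡ 47^2 = 2209 ≡ 36 (mod 53)
7^2048 ≡ 36^2 = 1296 ≡ 24 (mod 53)
7^2501 = 7^2048 · 7^256 · 7^128 · 7^64 · 7^4 · 7^1 ≡ 24 · 10 · 13 · 15 · 16 · 7 (mod 53).
Accumulate the product:
24 · 10 = 240 ≡ 28
28 · 13 = 364 ≡ 46
46 · 15 = 690 ≡ 1
1 · 16 = 16
16 · 7 = 112 ≡ 6

6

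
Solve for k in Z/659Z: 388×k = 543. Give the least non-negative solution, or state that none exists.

gcd(388, 659) = 1, so a unique solution mod 659 exists.
388⁻¹ ≡ 552 (mod 659).
k ≡ 552×543 ≡ 550 (mod 659).

550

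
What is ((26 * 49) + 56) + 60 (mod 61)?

26 * 49 = 1274 ≡ 54 (mod 61)
54 + 56 = 110 ≡ 49 (mod 61)
49 + 60 = 109 ≡ 48 (mod 61)

48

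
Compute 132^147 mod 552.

By square-and-multiply:
147 in binary is 10010011, i.e. 147 = 128 + 16 + 2 + 1.
132^1 ≡ 132 (mod 552)
132^2 ≡ 132^2 = 17424 ≡ 312 (mod 552)
132^4 ≡ 312^2 = 97344 ≡ 192 (mod 552)
132^8 ≡ 192^2 = 36864 ≡ 432 (mod 552)
132^16 ≡ 432^2 = 186624 ≡ 48 (mod 552)
132^32 ≡ 48^2 = 2304 ≡ 96 (mod 552)
132^64 ≡ 96^2 = 9216 ≡ 384 (mod 552)
132^128 ≡ 384^2 = 147456 ≡ 72 (mod 552)
132^147 = 132^128 × 132^16 × 132^2 × 132^1 ≡ 72 × 48 × 312 × 132 (mod 552).
Accumulate the product:
72 × 48 = 3456 ≡ 144
144 × 312 = 44928 ≡ 216
216 × 132 = 28512 ≡ 360

360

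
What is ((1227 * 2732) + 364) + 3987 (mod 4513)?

1227 * 2732 = 3352164 ≡ 3518 (mod 4513)
3518 + 364 = 3882
3882 + 3987 = 7869 ≡ 3356 (mod 4513)

3356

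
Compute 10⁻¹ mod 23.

By the extended Euclidean algorithm:
23 = 2·10 + 3
10 = 3·3 + 1
3 = 3·1 + 0
gcd(10, 23) = 1, so the inverse exists.
Back-substitute for 1:
1 = 1·10 − 3·3
  = −3·23 + 7·10
So 10⁻¹ ≡ 7 (mod 23).

7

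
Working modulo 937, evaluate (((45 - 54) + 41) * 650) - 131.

55

45 - 54 = -9 ≡ 928 (mod 937)
928 + 41 = 969 ≡ 32 (mod 937)
32 * 650 = 20800 ≡ 186 (mod 937)
186 - 131 = 55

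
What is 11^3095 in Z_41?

27

3095 in binary is 110000010111, i.e. 3095 = 2048 + 1024 + 16 + 4 + 2 + 1.
11^1 ≡ 11 (mod 41)
11^2 ≡ 11^2 = 121 ≡ 39 (mod 41)
11^4 ≡ 39^2 = 1521 ≡ 4 (mod 41)
11^8 ≡ 4^2 = 16 (mod 41)
11^16 ≡ 16^2 = 256 ≡ 10 (mod 41)
11^32 ≡ 10^2 = 100 ≡ 18 (mod 41)
11^64 ≡ 18^2 = 324 ≡ 37 (mod 41)
11^128 ≡ 37^2 = 1369 ≡ 16 (mod 41)
11^256 ≡ 16^2 = 256 ≡ 10 (mod 41)
11^512 ≡ 10^2 = 100 ≡ 18 (mod 41)
11^1024 ≡ 18^2 = 324 ≡ 37 (mod 41)
11^2048 ≡ 37^2 = 1369 ≡ 16 (mod 41)
11^3095 = 11^2048 × 11^1024 × 11^16 × 11^4 × 11^2 × 11^1 ≡ 16 × 37 × 10 × 4 × 39 × 11 (mod 41).
Accumulate the product:
16 × 37 = 592 ≡ 18
18 × 10 = 180 ≡ 16
16 × 4 = 64 ≡ 23
23 × 39 = 897 ≡ 36
36 × 11 = 396 ≡ 27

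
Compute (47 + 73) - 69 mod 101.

47 + 73 = 120 ≡ 19 (mod 101)
19 - 69 = -50 ≡ 51 (mod 101)

51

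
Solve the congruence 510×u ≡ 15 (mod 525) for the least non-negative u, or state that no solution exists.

gcd(510, 525) = 15, and 15 | 15, so solutions exist.
Divide through by 15: 34×u = 1 (mod 35).
34⁻¹ ≡ 34 (mod 35).
u ≡ 34×1 ≡ 34 (mod 35).
The smallest non-negative solution is u = 34.

34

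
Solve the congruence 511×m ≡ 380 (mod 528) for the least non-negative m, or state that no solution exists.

gcd(511, 528) = 1, so a unique solution mod 528 exists.
511⁻¹ ≡ 31 (mod 528).
m ≡ 31×380 ≡ 164 (mod 528).

164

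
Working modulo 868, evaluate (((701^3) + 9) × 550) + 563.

799

(701)^3 ≡ 225 (mod 868)
225 + 9 = 234
234 × 550 = 128700 ≡ 236 (mod 868)
236 + 563 = 799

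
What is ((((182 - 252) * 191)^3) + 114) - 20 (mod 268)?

182 - 252 = -70 ≡ 198 (mod 268)
198 * 191 = 37818 ≡ 30 (mod 268)
(30)^3 ≡ 200 (mod 268)
200 + 114 = 314 ≡ 46 (mod 268)
46 - 20 = 26

26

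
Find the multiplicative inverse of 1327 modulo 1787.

Run the extended Euclidean algorithm:
1787 = 1*1327 + 460
1327 = 2*460 + 407
460 = 1*407 + 53
407 = 7*53 + 36
53 = 1*36 + 17
36 = 2*17 + 2
17 = 8*2 + 1
2 = 2*1 + 0
gcd(1327, 1787) = 1, so the inverse exists.
Bézout: 1 = 626*1787 − 843*1327.
So 1327⁻¹ ≡ −843 ≡ 944 (mod 1787).

944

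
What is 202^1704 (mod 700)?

1704 in binary is 11010101000, i.e. 1704 = 1024 + 512 + 128 + 32 + 8.
202^1 ≡ 202 (mod 700)
202^2 ≡ 202^2 = 40804 ≡ 204 (mod 700)
202^4 ≡ 204^2 = 41616 ≡ 316 (mod 700)
202^8 ≡ 316^2 = 99856 ≡ 456 (mod 700)
202^16 ≡ 456^2 = 207936 ≡ 36 (mod 700)
202^32 ≡ 36^2 = 1296 ≡ 596 (mod 700)
202^64 ≡ 596^2 = 355216 ≡ 316 (mod 700)
202^128 ≡ 316^2 = 99856 ≡ 456 (mod 700)
202^256 ≡ 456^2 = 207936 ≡ 36 (mod 700)
202^512 ≡ 36^2 = 1296 ≡ 596 (mod 700)
202^1024 ≡ 596^2 = 355216 ≡ 316 (mod 700)
202^1704 = 202^1024 · 202^512 · 202^128 · 202^32 · 202^8 ≡ 316 · 596 · 456 · 596 · 456 (mod 700).
Accumulate the product:
316 · 596 = 188336 ≡ 36
36 · 456 = 16416 ≡ 316
316 · 596 = 188336 ≡ 36
36 · 456 = 16416 ≡ 316

316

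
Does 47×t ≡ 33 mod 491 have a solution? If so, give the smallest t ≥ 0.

335

gcd(47, 491) = 1, so a unique solution mod 491 exists.
47⁻¹ ≡ 397 (mod 491).
t ≡ 397×33 ≡ 335 (mod 491).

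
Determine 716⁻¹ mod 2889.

1271

By the extended Euclidean algorithm:
2889 = 4×716 + 25
716 = 28×25 + 16
25 = 1×16 + 9
16 = 1×9 + 7
9 = 1×7 + 2
7 = 3×2 + 1
2 = 2×1 + 0
gcd(716, 2889) = 1, so the inverse exists.
Back-substitute for 1:
1 = 1×7 − 3×2
  = −3×9 + 4×7
  = 4×16 − 7×9
  = −7×25 + 11×16
  = 11×716 − 315×25
  = −315×2889 + 1271×716
So 716⁻¹ ≡ 1271 (mod 2889).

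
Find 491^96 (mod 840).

1

Using repeated squaring:
491^1 ≡ 491 (mod 840)
491^2 ≡ 491^2 = 241081 ≡ 1 (mod 840)
491^4 ≡ 1^2 = 1 (mod 840)
491^8 ≡ 1^2 = 1 (mod 840)
491^16 ≡ 1^2 = 1 (mod 840)
491^32 ≡ 1^2 = 1 (mod 840)
491^64 ≡ 1^2 = 1 (mod 840)
491^96 = 491^64 * 491^32 ≡ 1 * 1 (mod 840).
1 * 1 = 1 ≡ 1 (mod 840).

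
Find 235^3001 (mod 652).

443

3001 in binary is 101110111001, i.e. 3001 = 2048 + 512 + 256 + 128 + 32 + 16 + 8 + 1.
235^1 ≡ 235 (mod 652)
235^2 ≡ 235^2 = 55225 ≡ 457 (mod 652)
235^4 ≡ 457^2 = 208849 ≡ 209 (mod 652)
235^8 ≡ 209^2 = 43681 ≡ 649 (mod 652)
235^16 ≡ 649^2 = 421201 ≡ 9 (mod 652)
235^32 ≡ 9^2 = 81 (mod 652)
235^64 ≡ 81^2 = 6561 ≡ 41 (mod 652)
235^128 ≡ 41^2 = 1681 ≡ 377 (mod 652)
235^256 ≡ 377^2 = 142129 ≡ 645 (mod 652)
235^512 ≡ 645^2 = 416025 ≡ 49 (mod 652)
235^1024 ≡ 49^2 = 2401 ≡ 445 (mod 652)
235^2048 ≡ 445^2 = 198025 ≡ 469 (mod 652)
235^3001 = 235^2048 × 235^512 × 235^256 × 235^128 × 235^32 × 235^16 × 235^8 × 235^1 ≡ 469 × 49 × 645 × 377 × 81 × 9 × 649 × 235 (mod 652).
Accumulate the product:
469 × 49 = 22981 ≡ 161
161 × 645 = 103845 ≡ 177
177 × 377 = 66729 ≡ 225
225 × 81 = 18225 ≡ 621
621 × 9 = 5589 ≡ 373
373 × 649 = 242077 ≡ 185
185 × 235 = 43475 ≡ 443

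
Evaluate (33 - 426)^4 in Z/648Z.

81

33 - 426 = -393 ≡ 255 (mod 648)
(255)^4 ≡ 81 (mod 648)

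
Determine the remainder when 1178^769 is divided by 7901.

Using repeated squaring:
1178^1 ≡ 1178 (mod 7901)
1178^2 ≡ 1178^2 = 1387684 ≡ 5009 (mod 7901)
1178^4 ≡ 5009^2 = 25090081 ≡ 4406 (mod 7901)
1178^8 ≡ 4406^2 = 19412836 ≡ 79 (mod 7901)
1178^16 ≡ 79^2 = 6241 (mod 7901)
1178^32 ≡ 6241^2 = 38950081 ≡ 6052 (mod 7901)
1178^64 ≡ 6052^2 = 36626704 ≡ 5569 (mod 7901)
1178^128 ≡ 5569^2 = 31013761 ≡ 2336 (mod 7901)
1178^256 ≡ 2336^2 = 5456896 ≡ 5206 (mod 7901)
1178^512 ≡ 5206^2 = 27102436 ≡ 2006 (mod 7901)
1178^769 = 1178^512 × 1178^256 × 1178^1 ≡ 2006 × 5206 × 1178 (mod 7901).
Accumulate the product:
2006 × 5206 = 10443236 ≡ 6015
6015 × 1178 = 7085670 ≡ 6374

6374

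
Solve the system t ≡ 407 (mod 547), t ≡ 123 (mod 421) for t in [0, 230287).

547⁻¹ mod 421: 547×137 ≡ 1 (mod 421), so 547⁻¹ ≡ 137.
t = 407 + 547×((123 − 407)×137 mod 421) = 407 + 547×245 = 134422.
Check: 134422 mod 547 = 407, 134422 mod 421 = 123. ✓

134422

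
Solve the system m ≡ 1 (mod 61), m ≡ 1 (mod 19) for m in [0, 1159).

1

61⁻¹ mod 19: 61×5 ≡ 1 (mod 19), so 61⁻¹ ≡ 5.
m = 1 + 61×((1 − 1)×5 mod 19) = 1 + 61×0 = 1.
Check: 1 mod 61 = 1, 1 mod 19 = 1. ✓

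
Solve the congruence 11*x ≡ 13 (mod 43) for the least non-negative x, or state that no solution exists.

9

gcd(11, 43) = 1, so a unique solution mod 43 exists.
11⁻¹ ≡ 4 (mod 43).
x ≡ 4*13 ≡ 9 (mod 43).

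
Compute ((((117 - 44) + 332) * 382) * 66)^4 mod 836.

117 - 44 = 73
73 + 332 = 405
405 * 382 = 154710 ≡ 50 (mod 836)
50 * 66 = 3300 ≡ 792 (mod 836)
(792)^4 ≡ 308 (mod 836)

308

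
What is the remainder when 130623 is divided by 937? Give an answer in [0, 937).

380

130623 = 139×937 + 380, so 130623 ≡ 380 (mod 937).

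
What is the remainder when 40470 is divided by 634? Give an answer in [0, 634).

528

40470 = 63×634 + 528, so 40470 ≡ 528 (mod 634).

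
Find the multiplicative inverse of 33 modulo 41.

Apply the Euclidean algorithm and back-substitute:
41 = 1·33 + 8
33 = 4·8 + 1
8 = 8·1 + 0
gcd(33, 41) = 1, so the inverse exists.
Back-substitute for 1:
1 = 1·33 − 4·8
  = −4·41 + 5·33
So 33⁻¹ ≡ 5 (mod 41).

5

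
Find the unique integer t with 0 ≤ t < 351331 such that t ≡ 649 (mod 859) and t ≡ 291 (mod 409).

859⁻¹ mod 409: 859·10 ≡ 1 (mod 409), so 859⁻¹ ≡ 10.
t = 649 + 859·((291 − 649)·10 mod 409) = 649 + 859·101 = 87408.
Check: 87408 mod 859 = 649, 87408 mod 409 = 291. ✓

87408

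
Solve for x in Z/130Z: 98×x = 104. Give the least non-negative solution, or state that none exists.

gcd(98, 130) = 2, and 2 | 104, so solutions exist.
Divide through by 2: 49×x ≡ 52 mod 65.
49⁻¹ ≡ 4 (mod 65).
x ≡ 4×52 ≡ 13 (mod 65).
The smallest non-negative solution is x = 13.

13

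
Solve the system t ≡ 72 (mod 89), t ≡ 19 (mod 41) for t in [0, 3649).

962

89⁻¹ mod 41: 89·6 ≡ 1 (mod 41), so 89⁻¹ ≡ 6.
t = 72 + 89·((19 − 72)·6 mod 41) = 72 + 89·10 = 962.
Check: 962 mod 89 = 72, 962 mod 41 = 19. ✓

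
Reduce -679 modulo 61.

53

-679 = -12·61 + 53, so -679 ≡ 53 (mod 61).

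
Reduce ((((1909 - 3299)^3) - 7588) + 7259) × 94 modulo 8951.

1909 - 3299 = -1390 ≡ 7561 (mod 8951)
(7561)^3 ≡ 3236 (mod 8951)
3236 - 7588 = -4352 ≡ 4599 (mod 8951)
4599 + 7259 = 11858 ≡ 2907 (mod 8951)
2907 × 94 = 273258 ≡ 4728 (mod 8951)

4728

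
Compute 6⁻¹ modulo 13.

By the extended Euclidean algorithm:
13 = 2×6 + 1
6 = 6×1 + 0
gcd(6, 13) = 1, so the inverse exists.
Bézout: 1 = 1×13 − 2×6.
So 6⁻¹ ≡ −2 ≡ 11 (mod 13).

11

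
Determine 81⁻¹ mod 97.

Apply the Euclidean algorithm and back-substitute:
97 = 1·81 + 16
81 = 5·16 + 1
16 = 16·1 + 0
gcd(81, 97) = 1, so the inverse exists.
Bézout: 1 = −5·97 + 6·81.
So 81⁻¹ ≡ 6 (mod 97).

6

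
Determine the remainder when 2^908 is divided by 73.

By square-and-multiply:
2^1 ≡ 2 (mod 73)
2^2 ≡ 2^2 = 4 (mod 73)
2^4 ≡ 4^2 = 16 (mod 73)
2^8 ≡ 16^2 = 256 ≡ 37 (mod 73)
2^16 ≡ 37^2 = 1369 ≡ 55 (mod 73)
2^32 ≡ 55^2 = 3025 ≡ 32 (mod 73)
2^64 ≡ 32^2 = 1024 ≡ 2 (mod 73)
2^128 ≡ 2^2 = 4 (mod 73)
2^256 ≡ 4^2 = 16 (mod 73)
2^512 ≡ 16^2 = 256 ≡ 37 (mod 73)
2^908 = 2^512 · 2^256 · 2^128 · 2^8 · 2^4 ≡ 37 · 16 · 4 · 37 · 16 (mod 73).
Accumulate the product:
37 · 16 = 592 ≡ 8
8 · 4 = 32
32 · 37 = 1184 ≡ 16
16 · 16 = 256 ≡ 37

37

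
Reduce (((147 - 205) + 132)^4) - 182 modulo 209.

119

147 - 205 = -58 ≡ 151 (mod 209)
151 + 132 = 283 ≡ 74 (mod 209)
(74)^4 ≡ 92 (mod 209)
92 - 182 = -90 ≡ 119 (mod 209)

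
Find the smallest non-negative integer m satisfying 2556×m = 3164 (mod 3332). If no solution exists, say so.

gcd(2556, 3332) = 4, and 4 | 3164, so solutions exist.
Divide through by 4: 639×m mod 833 = 791.
639⁻¹ ≡ 760 (mod 833).
m ≡ 760×791 ≡ 567 (mod 833).
The smallest non-negative solution is m = 567.

567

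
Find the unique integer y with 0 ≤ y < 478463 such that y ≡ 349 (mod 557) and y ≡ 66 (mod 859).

557⁻¹ mod 859: 557*731 ≡ 1 (mod 859), so 557⁻¹ ≡ 731.
y = 349 + 557*((66 − 349)*731 mod 859) = 349 + 557*146 = 81671.
Check: 81671 mod 557 = 349, 81671 mod 859 = 66. ✓

81671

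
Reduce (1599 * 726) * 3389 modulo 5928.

1794

1599 * 726 = 1160874 ≡ 4914 (mod 5928)
4914 * 3389 = 16653546 ≡ 1794 (mod 5928)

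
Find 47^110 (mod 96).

1

By square-and-multiply:
47^1 ≡ 47 (mod 96)
47^2 ≡ 47^2 = 2209 ≡ 1 (mod 96)
47^4 ≡ 1^2 = 1 (mod 96)
47^8 ≡ 1^2 = 1 (mod 96)
47^16 ≡ 1^2 = 1 (mod 96)
47^32 ≡ 1^2 = 1 (mod 96)
47^64 ≡ 1^2 = 1 (mod 96)
47^110 = 47^64 * 47^32 * 47^8 * 47^4 * 47^2 ≡ 1 * 1 * 1 * 1 * 1 (mod 96).
Accumulate the product:
1 * 1 = 1
1 * 1 = 1
1 * 1 = 1
1 * 1 = 1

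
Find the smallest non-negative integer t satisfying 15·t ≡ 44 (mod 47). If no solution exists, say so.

gcd(15, 47) = 1, so a unique solution mod 47 exists.
15⁻¹ ≡ 22 (mod 47).
t ≡ 22·44 ≡ 28 (mod 47).

28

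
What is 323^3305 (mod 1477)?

Compute successive squares:
323^1 ≡ 323 (mod 1477)
323^2 ≡ 323^2 = 104329 ≡ 939 (mod 1477)
323^4 ≡ 939^2 = 881721 ≡ 1429 (mod 1477)
323^8 ≡ 1429^2 = 2042041 ≡ 827 (mod 1477)
323^16 ≡ 827^2 = 683929 ≡ 78 (mod 1477)
323^32 ≡ 78^2 = 6084 ≡ 176 (mod 1477)
323^64 ≡ 176^2 = 30976 ≡ 1436 (mod 1477)
323^128 ≡ 1436^2 = 2062096 ≡ 204 (mod 1477)
323^256 ≡ 204^2 = 41616 ≡ 260 (mod 1477)
323^512 ≡ 260^2 = 67600 ≡ 1135 (mod 1477)
323^1024 ≡ 1135^2 = 1288225 ≡ 281 (mod 1477)
323^2048 ≡ 281^2 = 78961 ≡ 680 (mod 1477)
323^3305 = 323^2048 · 323^1024 · 323^128 · 323^64 · 323^32 · 323^8 · 323^1 ≡ 680 · 281 · 204 · 1436 · 176 · 827 · 323 (mod 1477).
Accumulate the product:
680 · 281 = 191080 ≡ 547
547 · 204 = 111588 ≡ 813
813 · 1436 = 1167468 ≡ 638
638 · 176 = 112288 ≡ 36
36 · 827 = 29772 ≡ 232
232 · 323 = 74936 ≡ 1086

1086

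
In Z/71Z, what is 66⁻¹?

71 = 1·66 + 5
66 = 13·5 + 1
5 = 5·1 + 0
gcd(66, 71) = 1, so the inverse exists.
Back-substitute for 1:
1 = 1·66 − 13·5
  = −13·71 + 14·66
So 66⁻¹ ≡ 14 (mod 71).

14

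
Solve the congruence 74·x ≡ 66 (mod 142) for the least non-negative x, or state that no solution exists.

22

gcd(74, 142) = 2, and 2 | 66, so solutions exist.
Divide through by 2: 37·x mod 71 = 33.
37⁻¹ ≡ 48 (mod 71).
x ≡ 48·33 ≡ 22 (mod 71).
The smallest non-negative solution is x = 22.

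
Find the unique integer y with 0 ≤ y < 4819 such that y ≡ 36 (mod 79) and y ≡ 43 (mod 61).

79⁻¹ mod 61: 79·17 ≡ 1 (mod 61), so 79⁻¹ ≡ 17.
y = 36 + 79·((43 − 36)·17 mod 61) = 36 + 79·58 = 4618.

4618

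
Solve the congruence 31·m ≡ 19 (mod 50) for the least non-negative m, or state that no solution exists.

49

gcd(31, 50) = 1, so a unique solution mod 50 exists.
31⁻¹ ≡ 21 (mod 50).
m ≡ 21·19 ≡ 49 (mod 50).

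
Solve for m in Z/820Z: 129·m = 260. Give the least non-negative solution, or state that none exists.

180

gcd(129, 820) = 1, so a unique solution mod 820 exists.
129⁻¹ ≡ 89 (mod 820).
m ≡ 89·260 ≡ 180 (mod 820).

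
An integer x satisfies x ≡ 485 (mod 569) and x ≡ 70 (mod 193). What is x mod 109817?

79007

569⁻¹ mod 193: 569×135 ≡ 1 (mod 193), so 569⁻¹ ≡ 135.
x = 485 + 569×((70 − 485)×135 mod 193) = 485 + 569×138 = 79007.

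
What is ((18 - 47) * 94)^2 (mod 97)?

18 - 47 = -29 ≡ 68 (mod 97)
68 * 94 = 6392 ≡ 87 (mod 97)
(87)^2 ≡ 3 (mod 97)

3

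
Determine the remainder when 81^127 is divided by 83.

127 in binary is 1111111, i.e. 127 = 64 + 32 + 16 + 8 + 4 + 2 + 1.
81^1 ≡ 81 (mod 83)
81^2 ≡ 81^2 = 6561 ≡ 4 (mod 83)
81^4 ≡ 4^2 = 16 (mod 83)
81^8 ≡ 16^2 = 256 ≡ 7 (mod 83)
81^16 ≡ 7^2 = 49 (mod 83)
81^32 ≡ 49^2 = 2401 ≡ 77 (mod 83)
81^64 ≡ 77^2 = 5929 ≡ 36 (mod 83)
81^127 = 81^64 · 81^32 · 81^16 · 81^8 · 81^4 · 81^2 · 81^1 ≡ 36 · 77 · 49 · 7 · 16 · 4 · 81 (mod 83).
Accumulate the product:
36 · 77 = 2772 ≡ 33
33 · 49 = 1617 ≡ 40
40 · 7 = 280 ≡ 31
31 · 16 = 496 ≡ 81
81 · 4 = 324 ≡ 75
75 · 81 = 6075 ≡ 16

16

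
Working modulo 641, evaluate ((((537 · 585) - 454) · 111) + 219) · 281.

450

537 · 585 = 314145 ≡ 55 (mod 641)
55 - 454 = -399 ≡ 242 (mod 641)
242 · 111 = 26862 ≡ 581 (mod 641)
581 + 219 = 800 ≡ 159 (mod 641)
159 · 281 = 44679 ≡ 450 (mod 641)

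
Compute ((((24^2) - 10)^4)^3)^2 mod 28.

(24)^2 ≡ 16 (mod 28)
16 - 10 = 6
(6)^4 ≡ 8 (mod 28)
(8)^3 ≡ 8 (mod 28)
(8)^2 ≡ 8 (mod 28)

8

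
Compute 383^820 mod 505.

Compute successive squares:
820 in binary is 1100110100, i.e. 820 = 512 + 256 + 32 + 16 + 4.
383^1 ≡ 383 (mod 505)
383^2 ≡ 383^2 = 146689 ≡ 239 (mod 505)
383^4 ≡ 239^2 = 57121 ≡ 56 (mod 505)
383^8 ≡ 56^2 = 3136 ≡ 106 (mod 505)
383^16 ≡ 106^2 = 11236 ≡ 126 (mod 505)
383^32 ≡ 126^2 = 15876 ≡ 221 (mod 505)
383^64 ≡ 221^2 = 48841 ≡ 361 (mod 505)
383^128 ≡ 361^2 = 130321 ≡ 31 (mod 505)
383^256 ≡ 31^2 = 961 ≡ 456 (mod 505)
383^512 ≡ 456^2 = 207936 ≡ 381 (mod 505)
383^820 = 383^512 · 383^256 · 383^32 · 383^16 · 383^4 ≡ 381 · 456 · 221 · 126 · 56 (mod 505).
Accumulate the product:
381 · 456 = 173736 ≡ 16
16 · 221 = 3536 ≡ 1
1 · 126 = 126
126 · 56 = 7056 ≡ 491

491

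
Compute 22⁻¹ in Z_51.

7

Run the extended Euclidean algorithm:
51 = 2×22 + 7
22 = 3×7 + 1
7 = 7×1 + 0
gcd(22, 51) = 1, so the inverse exists.
Bézout: 1 = −3×51 + 7×22.
So 22⁻¹ ≡ 7 (mod 51).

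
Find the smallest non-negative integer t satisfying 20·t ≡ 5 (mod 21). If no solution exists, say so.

16

gcd(20, 21) = 1, so a unique solution mod 21 exists.
20⁻¹ ≡ 20 (mod 21).
t ≡ 20·5 ≡ 16 (mod 21).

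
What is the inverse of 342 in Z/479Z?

479 = 1*342 + 137
342 = 2*137 + 68
137 = 2*68 + 1
68 = 68*1 + 0
gcd(342, 479) = 1, so the inverse exists.
Bézout: 1 = 5*479 − 7*342.
So 342⁻¹ ≡ −7 ≡ 472 (mod 479).

472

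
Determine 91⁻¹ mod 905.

726

Apply the Euclidean algorithm and back-substitute:
905 = 9*91 + 86
91 = 1*86 + 5
86 = 17*5 + 1
5 = 5*1 + 0
gcd(91, 905) = 1, so the inverse exists.
Bézout: 1 = 18*905 − 179*91.
So 91⁻¹ ≡ −179 ≡ 726 (mod 905).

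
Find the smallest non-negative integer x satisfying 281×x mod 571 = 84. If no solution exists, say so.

362

gcd(281, 571) = 1, so a unique solution mod 571 exists.
281⁻¹ ≡ 317 (mod 571).
x ≡ 317×84 ≡ 362 (mod 571).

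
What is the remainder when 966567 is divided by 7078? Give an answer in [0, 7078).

3959

966567 = 136*7078 + 3959, so 966567 ≡ 3959 (mod 7078).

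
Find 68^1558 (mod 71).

43

68^1 ≡ 68 (mod 71)
68^2 ≡ 68^2 = 4624 ≡ 9 (mod 71)
68^4 ≡ 9^2 = 81 ≡ 10 (mod 71)
68^8 ≡ 10^2 = 100 ≡ 29 (mod 71)
68^16 ≡ 29^2 = 841 ≡ 60 (mod 71)
68^32 ≡ 60^2 = 3600 ≡ 50 (mod 71)
68^64 ≡ 50^2 = 2500 ≡ 15 (mod 71)
68^128 ≡ 15^2 = 225 ≡ 12 (mod 71)
68^256 ≡ 12^2 = 144 ≡ 2 (mod 71)
68^512 ≡ 2^2 = 4 (mod 71)
68^1024 ≡ 4^2 = 16 (mod 71)
68^1558 = 68^1024 * 68^512 * 68^16 * 68^4 * 68^2 ≡ 16 * 4 * 60 * 10 * 9 (mod 71).
Accumulate the product:
16 * 4 = 64
64 * 60 = 3840 ≡ 6
6 * 10 = 60
60 * 9 = 540 ≡ 43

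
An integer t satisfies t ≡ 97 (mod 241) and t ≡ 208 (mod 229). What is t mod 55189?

43718

241⁻¹ mod 229: 241·210 ≡ 1 (mod 229), so 241⁻¹ ≡ 210.
t = 97 + 241·((208 − 97)·210 mod 229) = 97 + 241·181 = 43718.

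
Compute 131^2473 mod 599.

55

By square-and-multiply:
2473 in binary is 100110101001, i.e. 2473 = 2048 + 256 + 128 + 32 + 8 + 1.
131^1 ≡ 131 (mod 599)
131^2 ≡ 131^2 = 17161 ≡ 389 (mod 599)
131^4 ≡ 389^2 = 151321 ≡ 373 (mod 599)
131^8 ≡ 373^2 = 139129 ≡ 161 (mod 599)
131^16 ≡ 161^2 = 25921 ≡ 164 (mod 599)
131^32 ≡ 164^2 = 26896 ≡ 540 (mod 599)
131^64 ≡ 540^2 = 291600 ≡ 486 (mod 599)
131^128 ≡ 486^2 = 236196 ≡ 190 (mod 599)
131^256 ≡ 190^2 = 36100 ≡ 160 (mod 599)
131^512 ≡ 160^2 = 25600 ≡ 442 (mod 599)
131^1024 ≡ 442^2 = 195364 ≡ 90 (mod 599)
131^2048 ≡ 90^2 = 8100 ≡ 313 (mod 599)
131^2473 = 131^2048 * 131^256 * 131^128 * 131^32 * 131^8 * 131^1 ≡ 313 * 160 * 190 * 540 * 161 * 131 (mod 599).
Accumulate the product:
313 * 160 = 50080 ≡ 363
363 * 190 = 68970 ≡ 85
85 * 540 = 45900 ≡ 376
376 * 161 = 60536 ≡ 37
37 * 131 = 4847 ≡ 55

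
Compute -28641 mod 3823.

1943

-28641 = -8·3823 + 1943, so -28641 ≡ 1943 (mod 3823).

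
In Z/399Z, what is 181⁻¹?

97

Apply the Euclidean algorithm and back-substitute:
399 = 2·181 + 37
181 = 4·37 + 33
37 = 1·33 + 4
33 = 8·4 + 1
4 = 4·1 + 0
gcd(181, 399) = 1, so the inverse exists.
Back-substitute for 1:
1 = 1·33 − 8·4
  = −8·37 + 9·33
  = 9·181 − 44·37
  = −44·399 + 97·181
So 181⁻¹ ≡ 97 (mod 399).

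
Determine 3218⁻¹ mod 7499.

Run the extended Euclidean algorithm:
7499 = 2×3218 + 1063
3218 = 3×1063 + 29
1063 = 36×29 + 19
29 = 1×19 + 10
19 = 1×10 + 9
10 = 1×9 + 1
9 = 9×1 + 0
gcd(3218, 7499) = 1, so the inverse exists.
Back-substitute for 1:
1 = 1×10 − 1×9
  = −1×19 + 2×10
  = 2×29 − 3×19
  = −3×1063 + 110×29
  = 110×3218 − 333×1063
  = −333×7499 + 776×3218
So 3218⁻¹ ≡ 776 (mod 7499).

776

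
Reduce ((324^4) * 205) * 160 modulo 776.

568

(324)^4 ≡ 96 (mod 776)
96 * 205 = 19680 ≡ 280 (mod 776)
280 * 160 = 44800 ≡ 568 (mod 776)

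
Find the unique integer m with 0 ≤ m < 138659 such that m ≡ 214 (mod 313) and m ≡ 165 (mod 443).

313⁻¹ mod 443: 313×92 ≡ 1 (mod 443), so 313⁻¹ ≡ 92.
m = 214 + 313×((165 − 214)×92 mod 443) = 214 + 313×365 = 114459.
Check: 114459 mod 313 = 214, 114459 mod 443 = 165. ✓

114459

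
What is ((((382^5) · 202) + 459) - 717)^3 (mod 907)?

309

(382)^5 ≡ 162 (mod 907)
162 · 202 = 32724 ≡ 72 (mod 907)
72 + 459 = 531
531 - 717 = -186 ≡ 721 (mod 907)
(721)^3 ≡ 309 (mod 907)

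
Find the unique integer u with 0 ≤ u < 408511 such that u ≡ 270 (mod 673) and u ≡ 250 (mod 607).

673⁻¹ mod 607: 673×46 ≡ 1 (mod 607), so 673⁻¹ ≡ 46.
u = 270 + 673×((250 − 270)×46 mod 607) = 270 + 673×294 = 198132.

198132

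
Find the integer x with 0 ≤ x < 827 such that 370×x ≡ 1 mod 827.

By the extended Euclidean algorithm:
827 = 2*370 + 87
370 = 4*87 + 22
87 = 3*22 + 21
22 = 1*21 + 1
21 = 21*1 + 0
gcd(370, 827) = 1, so the inverse exists.
Back-substitute for 1:
1 = 1*22 − 1*21
  = −1*87 + 4*22
  = 4*370 − 17*87
  = −17*827 + 38*370
So 370⁻¹ ≡ 38 (mod 827).

38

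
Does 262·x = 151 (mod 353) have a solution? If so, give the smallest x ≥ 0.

gcd(262, 353) = 1, so a unique solution mod 353 exists.
262⁻¹ ≡ 128 (mod 353).
x ≡ 128·151 ≡ 266 (mod 353).

266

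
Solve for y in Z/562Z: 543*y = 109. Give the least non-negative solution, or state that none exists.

gcd(543, 562) = 1, so a unique solution mod 562 exists.
543⁻¹ ≡ 207 (mod 562).
y ≡ 207*109 ≡ 83 (mod 562).

83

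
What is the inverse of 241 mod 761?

60

By the extended Euclidean algorithm:
761 = 3×241 + 38
241 = 6×38 + 13
38 = 2×13 + 12
13 = 1×12 + 1
12 = 12×1 + 0
gcd(241, 761) = 1, so the inverse exists.
Back-substitute for 1:
1 = 1×13 − 1×12
  = −1×38 + 3×13
  = 3×241 − 19×38
  = −19×761 + 60×241
So 241⁻¹ ≡ 60 (mod 761).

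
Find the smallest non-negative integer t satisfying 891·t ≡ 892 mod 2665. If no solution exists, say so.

gcd(891, 2665) = 1, so a unique solution mod 2665 exists.
891⁻¹ ≡ 1666 (mod 2665).
t ≡ 1666·892 ≡ 1667 (mod 2665).

1667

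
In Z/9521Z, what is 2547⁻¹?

6295

9521 = 3·2547 + 1880
2547 = 1·1880 + 667
1880 = 2·667 + 546
667 = 1·546 + 121
546 = 4·121 + 62
121 = 1·62 + 59
62 = 1·59 + 3
59 = 19·3 + 2
3 = 1·2 + 1
2 = 2·1 + 0
gcd(2547, 9521) = 1, so the inverse exists.
Bézout: 1 = 863·9521 − 3226·2547.
So 2547⁻¹ ≡ −3226 ≡ 6295 (mod 9521).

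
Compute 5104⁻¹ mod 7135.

404

7135 = 1*5104 + 2031
5104 = 2*2031 + 1042
2031 = 1*1042 + 989
1042 = 1*989 + 53
989 = 18*53 + 35
53 = 1*35 + 18
35 = 1*18 + 17
18 = 1*17 + 1
17 = 17*1 + 0
gcd(5104, 7135) = 1, so the inverse exists.
Bézout: 1 = −289*7135 + 404*5104.
So 5104⁻¹ ≡ 404 (mod 7135).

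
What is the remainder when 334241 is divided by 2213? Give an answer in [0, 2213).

334241 = 151*2213 + 78, so 334241 ≡ 78 (mod 2213).

78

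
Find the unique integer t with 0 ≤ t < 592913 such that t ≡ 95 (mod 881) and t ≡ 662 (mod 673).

881⁻¹ mod 673: 881*618 ≡ 1 (mod 673), so 881⁻¹ ≡ 618.
t = 95 + 881*((662 − 95)*618 mod 673) = 95 + 881*446 = 393021.

393021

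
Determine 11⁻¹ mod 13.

By the extended Euclidean algorithm:
13 = 1*11 + 2
11 = 5*2 + 1
2 = 2*1 + 0
gcd(11, 13) = 1, so the inverse exists.
Back-substitute for 1:
1 = 1*11 − 5*2
  = −5*13 + 6*11
So 11⁻¹ ≡ 6 (mod 13).

6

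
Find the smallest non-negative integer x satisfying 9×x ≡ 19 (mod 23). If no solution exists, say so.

20

gcd(9, 23) = 1, so a unique solution mod 23 exists.
9⁻¹ ≡ 18 (mod 23).
x ≡ 18×19 ≡ 20 (mod 23).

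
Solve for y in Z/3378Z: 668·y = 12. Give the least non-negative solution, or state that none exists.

gcd(668, 3378) = 2, and 2 | 12, so solutions exist.
Divide through by 2: 334·y = 6 (mod 1689).
334⁻¹ ≡ 622 (mod 1689).
y ≡ 622·6 ≡ 354 (mod 1689).
The smallest non-negative solution is y = 354.

354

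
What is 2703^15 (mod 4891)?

1086

15 in binary is 1111, i.e. 15 = 8 + 4 + 2 + 1.
2703^1 ≡ 2703 (mod 4891)
2703^2 ≡ 2703^2 = 7306209 ≡ 3946 (mod 4891)
2703^4 ≡ 3946^2 = 15570916 ≡ 2863 (mod 4891)
2703^8 ≡ 2863^2 = 8196769 ≡ 4344 (mod 4891)
2703^15 = 2703^8 * 2703^4 * 2703^2 * 2703^1 ≡ 4344 * 2863 * 3946 * 2703 (mod 4891).
Accumulate the product:
4344 * 2863 = 12436872 ≡ 3950
3950 * 3946 = 15586700 ≡ 3974
3974 * 2703 = 10741722 ≡ 1086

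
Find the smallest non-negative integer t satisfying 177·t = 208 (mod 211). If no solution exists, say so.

gcd(177, 211) = 1, so a unique solution mod 211 exists.
177⁻¹ ≡ 31 (mod 211).
t ≡ 31·208 ≡ 118 (mod 211).

118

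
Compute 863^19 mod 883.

325

863^1 ≡ 863 (mod 883)
863^2 ≡ 863^2 = 744769 ≡ 400 (mod 883)
863^4 ≡ 400^2 = 160000 ≡ 177 (mod 883)
863^8 ≡ 177^2 = 31329 ≡ 424 (mod 883)
863^16 ≡ 424^2 = 179776 ≡ 527 (mod 883)
863^19 = 863^16 × 863^2 × 863^1 ≡ 527 × 400 × 863 (mod 883).
Accumulate the product:
527 × 400 = 210800 ≡ 646
646 × 863 = 557498 ≡ 325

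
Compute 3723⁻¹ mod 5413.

5413 = 1·3723 + 1690
3723 = 2·1690 + 343
1690 = 4·343 + 318
343 = 1·318 + 25
318 = 12·25 + 18
25 = 1·18 + 7
18 = 2·7 + 4
7 = 1·4 + 3
4 = 1·3 + 1
3 = 3·1 + 0
gcd(3723, 5413) = 1, so the inverse exists.
Bézout: 1 = 1042·5413 − 1515·3723.
So 3723⁻¹ ≡ −1515 ≡ 3898 (mod 5413).

3898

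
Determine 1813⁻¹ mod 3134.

2669

Apply the Euclidean algorithm and back-substitute:
3134 = 1*1813 + 1321
1813 = 1*1321 + 492
1321 = 2*492 + 337
492 = 1*337 + 155
337 = 2*155 + 27
155 = 5*27 + 20
27 = 1*20 + 7
20 = 2*7 + 6
7 = 1*6 + 1
6 = 6*1 + 0
gcd(1813, 3134) = 1, so the inverse exists.
Bézout: 1 = 269*3134 − 465*1813.
So 1813⁻¹ ≡ −465 ≡ 2669 (mod 3134).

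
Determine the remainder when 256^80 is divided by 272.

256

Using repeated squaring:
256^1 ≡ 256 (mod 272)
256^2 ≡ 256^2 = 65536 ≡ 256 (mod 272)
256^4 ≡ 256^2 = 65536 ≡ 256 (mod 272)
256^8 ≡ 256^2 = 65536 ≡ 256 (mod 272)
256^16 ≡ 256^2 = 65536 ≡ 256 (mod 272)
256^32 ≡ 256^2 = 65536 ≡ 256 (mod 272)
256^64 ≡ 256^2 = 65536 ≡ 256 (mod 272)
256^80 = 256^64 · 256^16 ≡ 256 · 256 (mod 272).
256 · 256 = 65536 ≡ 256 (mod 272).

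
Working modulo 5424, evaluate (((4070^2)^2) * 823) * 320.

4736

(4070)^2 ≡ 4 (mod 5424)
(4)^2 ≡ 16 (mod 5424)
16 * 823 = 13168 ≡ 2320 (mod 5424)
2320 * 320 = 742400 ≡ 4736 (mod 5424)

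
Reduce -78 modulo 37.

33

-78 = -3×37 + 33, so -78 ≡ 33 (mod 37).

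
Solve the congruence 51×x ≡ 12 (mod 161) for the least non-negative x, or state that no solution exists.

gcd(51, 161) = 1, so a unique solution mod 161 exists.
51⁻¹ ≡ 60 (mod 161).
x ≡ 60×12 ≡ 76 (mod 161).

76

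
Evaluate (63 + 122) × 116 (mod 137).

88

63 + 122 = 185 ≡ 48 (mod 137)
48 × 116 = 5568 ≡ 88 (mod 137)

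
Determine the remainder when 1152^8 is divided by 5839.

2319

Compute successive squares:
1152^1 ≡ 1152 (mod 5839)
1152^2 ≡ 1152^2 = 1327104 ≡ 1651 (mod 5839)
1152^4 ≡ 1651^2 = 2725801 ≡ 4827 (mod 5839)
1152^8 ≡ 4827^2 = 23299929 ≡ 2319 (mod 5839)
So 1152^8 ≡ 2319 (mod 5839).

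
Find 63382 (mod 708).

63382 = 89×708 + 370, so 63382 ≡ 370 (mod 708).

370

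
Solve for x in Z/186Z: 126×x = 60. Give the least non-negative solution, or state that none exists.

gcd(126, 186) = 6, and 6 | 60, so solutions exist.
Divide through by 6: 21×x mod 31 = 10.
21⁻¹ ≡ 3 (mod 31).
x ≡ 3×10 ≡ 30 (mod 31).
The smallest non-negative solution is x = 30.

30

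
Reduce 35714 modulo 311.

35714 = 114*311 + 260, so 35714 ≡ 260 (mod 311).

260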